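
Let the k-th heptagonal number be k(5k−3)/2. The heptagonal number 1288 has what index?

23

Set n(5n−3)/2 = 1288, giving 5n² − 3n − 2576 = 0.
So n = (3 + 227) / 10 = 230/10 = 23.
Check: 23·(5·23 − 3)/2 = 1288. ✓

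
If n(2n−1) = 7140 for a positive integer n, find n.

Set n(2n−1) = 7140, giving 2n² − n − 7140 = 0.
The discriminant is 1 + 8·7140 = 57121, and √57121 = 239.
So n = (1 + 239) / 4 = 240/4 = 60.

60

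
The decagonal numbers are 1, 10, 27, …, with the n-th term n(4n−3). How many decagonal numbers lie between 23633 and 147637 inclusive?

The n-th decagonal number is n(4n−3).
Smallest index with value ≥ 23633: n = 78 (giving 24102).
Largest index with value ≤ 147637: n = 192 (giving 146880).
Indices 78 through 192: 115 terms.

115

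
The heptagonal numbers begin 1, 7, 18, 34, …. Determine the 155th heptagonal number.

155·(5·155 − 3)/2 = 155·772/2 = 155·386 = 59830.

59830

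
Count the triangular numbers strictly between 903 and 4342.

50

The n-th triangular number is n(n+1)/2.
Smallest index with value > 903: n = 43 (giving 946).
Largest index with value < 4342: n = 92 (giving 4278).
Indices 43 through 92: 50 terms.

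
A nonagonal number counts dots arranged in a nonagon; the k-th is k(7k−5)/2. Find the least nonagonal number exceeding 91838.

Solve n(7n−5)/2 > 91838 for integer n.
The largest n with value ≤ 91838 is 162 (since 91449 ≤ 91838 < 92584), so the first above is n = 163, value 92584.

92584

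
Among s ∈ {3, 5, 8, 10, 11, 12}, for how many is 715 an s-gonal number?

2

s = 3: P(3, 37) = 703 and P(3, 38) = 741; 715 is not s-gonal.
s = 5: P(5, 22) = 715. ✓
s = 8: P(8, 15) = 645 and P(8, 16) = 736; 715 is not s-gonal.
s = 10: P(10, 13) = 637 and P(10, 14) = 742; 715 is not s-gonal.
s = 11: P(11, 13) = 715. ✓
s = 12: P(12, 12) = 672 and P(12, 13) = 793; 715 is not s-gonal.
Hits: s ∈ {5, 11} → 2.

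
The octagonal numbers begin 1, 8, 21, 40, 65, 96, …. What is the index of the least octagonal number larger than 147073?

Solve n(3n−2) > 147073 for integer n.
The largest n with value ≤ 147073 is 221 (since 146081 ≤ 147073 < 147408), so the first above is n = 222, value 147408.

222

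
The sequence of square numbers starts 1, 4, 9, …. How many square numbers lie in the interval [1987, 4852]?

The n-th square number is n².
Smallest index with value ≥ 1987: n = 45 (giving 2025).
Largest index with value ≤ 4852: n = 69 (giving 4761).
Indices 45 through 69: 25 terms.

25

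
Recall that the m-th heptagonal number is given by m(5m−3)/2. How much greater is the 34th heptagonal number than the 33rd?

166

Consecutive heptagonal numbers differ by 5n − 4: here 5·34 − 4 = 166.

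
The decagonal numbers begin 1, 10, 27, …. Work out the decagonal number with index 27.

The 27th decagonal number is n(4n−3) with n = 27.
27·(4·27 − 3) = 27·105 = 2835.

2835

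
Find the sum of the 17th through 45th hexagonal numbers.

Σ i(2i−1) = 2Σi² − Σi over i = 17..45.
Σi = 1035 − 136 = 899 and Σi² = 31395 − 1496 = 29899.
2·29899 − 1·899 = 58899.

58899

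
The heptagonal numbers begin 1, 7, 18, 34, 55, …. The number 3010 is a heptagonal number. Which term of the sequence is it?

35

Set n(5n−3)/2 = 3010, giving 5n² − 3n − 6020 = 0.
The discriminant is 9 + 40·3010 = 120409, and √120409 = 347.
So n = (3 + 347) / 10 = 350/10 = 35.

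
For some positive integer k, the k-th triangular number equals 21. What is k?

Set n(n+1)/2 = 21, giving n² + n − 42 = 0.
So n = (-1 + 13) / 2 = 12/2 = 6.
Check: 6·7/2 = 21. ✓

6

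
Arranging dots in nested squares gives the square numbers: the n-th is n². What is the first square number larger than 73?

81

Solve n² > 73 for integer n.
The largest n with value ≤ 73 is 8 (since 64 ≤ 73 < 81), so the first above is n = 9, value 81.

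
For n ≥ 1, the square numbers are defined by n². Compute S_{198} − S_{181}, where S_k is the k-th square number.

198² = 39204 and 181² = 32761.
Difference: 39204 − 32761 = 6443.

6443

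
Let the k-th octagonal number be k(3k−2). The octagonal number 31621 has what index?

103

Set n(3n−2) = 31621, giving 3n² − 2n − 31621 = 0.
So n = (2 + 616) / 6 = 618/6 = 103.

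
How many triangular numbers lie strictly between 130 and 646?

The n-th triangular number is n(n+1)/2.
Smallest index with value > 130: n = 16 (giving 136).
Largest index with value < 646: n = 35 (giving 630).
Indices 16 through 35: 20 terms.

20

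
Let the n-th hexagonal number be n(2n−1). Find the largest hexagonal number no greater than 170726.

Solve n(2n−1) ≤ 170726 for integer n.
n = 292 gives 170236 ≤ 170726, while n = 293 gives 171405 > 170726; so the answer is 170236.

170236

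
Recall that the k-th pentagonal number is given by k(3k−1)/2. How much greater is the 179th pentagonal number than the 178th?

535

Consecutive pentagonal numbers differ by 3n − 2: here 3·179 − 2 = 535.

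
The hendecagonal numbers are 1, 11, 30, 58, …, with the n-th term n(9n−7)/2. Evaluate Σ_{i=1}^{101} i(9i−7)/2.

Σ i(9i−7)/2 = (9Σi² − 7Σi) / 2 over i = 1..101.
Σi = 5151 and Σi² = 348551.
(9·348551 − 7·5151) / 2 = 3100902/2 = 1550451.

1550451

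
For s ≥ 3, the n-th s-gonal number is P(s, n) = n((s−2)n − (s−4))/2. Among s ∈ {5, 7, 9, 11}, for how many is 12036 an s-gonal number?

1

s = 5: P(5, 89) = 11837 and P(5, 90) = 12105; 12036 is not s-gonal.
s = 7: P(7, 69) = 11799 and P(7, 70) = 12145; 12036 is not s-gonal.
s = 9: P(9, 59) = 12036. ✓
s = 11: P(11, 52) = 11986 and P(11, 53) = 12455; 12036 is not s-gonal.
Hits: s ∈ {9} → 1.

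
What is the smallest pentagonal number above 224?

Solve n(3n−1)/2 > 224 for integer n.
The largest n with value ≤ 224 is 12 (since 210 ≤ 224 < 247), so the first above is n = 13, value 247.

247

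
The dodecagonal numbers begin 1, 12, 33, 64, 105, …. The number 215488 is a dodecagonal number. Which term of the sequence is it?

Set n(5n−4) = 215488, giving 5n² − 4n − 215488 = 0.
So n = (4 + 2076) / 10 = 2080/10 = 208.

208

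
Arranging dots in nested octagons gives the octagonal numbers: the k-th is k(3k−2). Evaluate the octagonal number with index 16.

736

The 16th octagonal number is n(3n−2) with n = 16.
16·(3·16 − 2) = 16·46 = 736.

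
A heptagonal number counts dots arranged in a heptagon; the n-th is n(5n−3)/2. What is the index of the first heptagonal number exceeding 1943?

Solve n(5n−3)/2 > 1943 for integer n.
The largest n with value ≤ 1943 is 28 (since 1918 ≤ 1943 < 2059), so the first above is n = 29, value 2059.

29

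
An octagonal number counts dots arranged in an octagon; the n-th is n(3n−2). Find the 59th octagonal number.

The 59th octagonal number is n(3n−2) with n = 59.
59·(3·59 − 2) = 59·175 = 10325.

10325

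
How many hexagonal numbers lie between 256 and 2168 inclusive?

22

The n-th hexagonal number is n(2n−1).
Smallest index with value ≥ 256: n = 12 (giving 276).
Largest index with value ≤ 2168: n = 33 (giving 2145).
Indices 12 through 33: 22 terms.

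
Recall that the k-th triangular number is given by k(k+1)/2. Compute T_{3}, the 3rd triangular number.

6

3·4/2 = 12/2 = 6.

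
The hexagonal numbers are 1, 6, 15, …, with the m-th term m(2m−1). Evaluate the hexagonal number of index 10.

10·(2·10 − 1) = 10·19 = 190.

190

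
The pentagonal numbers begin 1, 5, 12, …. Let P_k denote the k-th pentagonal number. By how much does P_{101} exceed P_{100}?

301

Consecutive pentagonal numbers differ by 3n − 2: here 3·101 − 2 = 301.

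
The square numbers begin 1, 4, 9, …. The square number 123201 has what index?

351

We need n² = 123201, so n = √123201 = 351.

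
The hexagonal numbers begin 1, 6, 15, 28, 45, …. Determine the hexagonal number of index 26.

1326

26·(2·26 − 1) = 26·51 = 1326.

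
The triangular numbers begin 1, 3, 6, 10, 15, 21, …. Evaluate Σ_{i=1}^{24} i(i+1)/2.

2600

Σ i(i+1)/2 = (Σi² + Σi) / 2 over i = 1..24.
Σi = 300 and Σi² = 4900.
(1·4900 + 1·300) / 2 = 5200/2 = 2600.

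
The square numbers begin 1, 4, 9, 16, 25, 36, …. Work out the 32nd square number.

1024

The 32nd square number is n² with n = 32.
32² = 1024.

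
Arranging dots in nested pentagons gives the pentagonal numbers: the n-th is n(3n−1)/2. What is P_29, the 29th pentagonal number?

1247

The 29th pentagonal number is n(3n−1)/2 with n = 29.
29·(3·29 − 1)/2 = 29·86/2 = 29·43 = 1247.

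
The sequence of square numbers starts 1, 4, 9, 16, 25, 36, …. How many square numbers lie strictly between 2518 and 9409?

46

The n-th square number is n².
Smallest index with value > 2518: n = 51 (giving 2601).
Largest index with value < 9409: n = 96 (giving 9216).
Indices 51 through 96: 46 terms.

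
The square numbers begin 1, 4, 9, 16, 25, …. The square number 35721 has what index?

We need n² = 35721, so n = √35721 = 189.

189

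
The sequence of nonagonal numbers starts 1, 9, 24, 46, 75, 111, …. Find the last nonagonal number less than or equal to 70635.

70219

Solve n(7n−5)/2 ≤ 70635 for integer n.
n = 142 gives 70219 ≤ 70635, while n = 143 gives 71214 > 70635; so the answer is 70219.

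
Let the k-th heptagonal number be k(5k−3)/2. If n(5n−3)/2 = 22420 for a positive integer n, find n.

95

Set n(5n−3)/2 = 22420, giving 5n² − 3n − 44840 = 0.
The discriminant is 9 + 40·22420 = 896809, and √896809 = 947.
So n = (3 + 947) / 10 = 950/10 = 95.
Check: 95·(5·95 − 3)/2 = 22420. ✓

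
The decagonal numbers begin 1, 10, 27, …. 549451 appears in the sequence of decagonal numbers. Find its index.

371

Set n(4n−3) = 549451, giving 4n² − 3n − 549451 = 0.
The discriminant is 9 + 16·549451 = 8791225, and √8791225 = 2965.
So n = (3 + 2965) / 8 = 2968/8 = 371.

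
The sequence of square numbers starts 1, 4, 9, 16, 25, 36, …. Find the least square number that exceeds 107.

121

Solve n² > 107 for integer n.
The largest n with value ≤ 107 is 10 (since 100 ≤ 107 < 121), so the first above is n = 11, value 121.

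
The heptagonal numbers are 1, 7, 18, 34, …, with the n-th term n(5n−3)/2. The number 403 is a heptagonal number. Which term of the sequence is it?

13

Set n(5n−3)/2 = 403, giving 5n² − 3n − 806 = 0.
So n = (3 + 127) / 10 = 130/10 = 13.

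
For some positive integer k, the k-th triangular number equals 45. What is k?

9

Set n(n+1)/2 = 45, giving n² + n − 90 = 0.
So n = (-1 + 19) / 2 = 18/2 = 9.
Check: 9·10/2 = 45. ✓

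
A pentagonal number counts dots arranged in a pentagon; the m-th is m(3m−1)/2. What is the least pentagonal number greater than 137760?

138472

Solve n(3n−1)/2 > 137760 for integer n.
The largest n with value ≤ 137760 is 303 (since 137562 ≤ 137760 < 138472), so the first above is n = 304, value 138472.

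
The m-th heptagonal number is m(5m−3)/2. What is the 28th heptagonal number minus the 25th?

28·(5·28 − 3)/2 = 1918 and 25·(5·25 − 3)/2 = 1525.
Difference: 1918 − 1525 = 393.

393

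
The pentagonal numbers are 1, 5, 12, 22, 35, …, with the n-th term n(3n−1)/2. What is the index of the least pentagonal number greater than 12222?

Solve n(3n−1)/2 > 12222 for integer n.
The largest n with value ≤ 12222 is 90 (since 12105 ≤ 12222 < 12376), so the first above is n = 91, value 12376.

91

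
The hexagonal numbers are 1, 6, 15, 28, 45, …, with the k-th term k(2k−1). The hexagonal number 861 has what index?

Set n(2n−1) = 861, giving 2n² − n − 861 = 0.
So n = (1 + 83) / 4 = 84/4 = 21.

21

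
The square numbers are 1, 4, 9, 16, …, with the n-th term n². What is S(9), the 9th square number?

81

The 9th square number is n² with n = 9.
9² = 81.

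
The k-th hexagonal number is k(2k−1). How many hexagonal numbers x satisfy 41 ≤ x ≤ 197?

6

The n-th hexagonal number is n(2n−1).
Smallest index with value ≥ 41: n = 5 (giving 45).
Largest index with value ≤ 197: n = 10 (giving 190).
Indices 5 through 10: 6 terms.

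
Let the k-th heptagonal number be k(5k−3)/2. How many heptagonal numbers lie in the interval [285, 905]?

The n-th heptagonal number is n(5n−3)/2.
Smallest index with value ≥ 285: n = 11 (giving 286).
Largest index with value ≤ 905: n = 19 (giving 874).
Indices 11 through 19: 9 terms.

9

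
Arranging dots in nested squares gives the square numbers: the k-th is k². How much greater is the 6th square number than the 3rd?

6² = 36 and 3² = 9.
Difference: 36 − 9 = 27.

27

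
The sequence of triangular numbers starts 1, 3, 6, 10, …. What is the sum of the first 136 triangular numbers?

Σ i(i+1)/2 = (Σi² + Σi) / 2 over i = 1..136.
Σi = 9316 and Σi² = 847756.
(1·847756 + 1·9316) / 2 = 857072/2 = 428536.

428536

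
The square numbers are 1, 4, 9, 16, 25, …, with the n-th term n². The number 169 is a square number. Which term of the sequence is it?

We need n² = 169, so n = √169 = 13.
Check: 13² = 169. ✓

13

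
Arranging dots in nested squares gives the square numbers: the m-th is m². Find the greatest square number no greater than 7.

4

Solve n² ≤ 7 for integer n.
n = 2 gives 4 ≤ 7, while n = 3 gives 9 > 7; so the answer is 4.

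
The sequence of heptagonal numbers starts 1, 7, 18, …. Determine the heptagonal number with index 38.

38·(5·38 − 3)/2 = 38·187/2 = 3553.

3553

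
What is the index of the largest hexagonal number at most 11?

2

Solve n(2n−1) ≤ 11 for integer n.
n = 2 gives 6 ≤ 11, while n = 3 gives 15 > 11; so the answer is index 2.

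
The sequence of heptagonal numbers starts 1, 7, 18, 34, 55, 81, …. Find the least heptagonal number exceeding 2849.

3010

Solve n(5n−3)/2 > 2849 for integer n.
The largest n with value ≤ 2849 is 34 (since 2839 ≤ 2849 < 3010), so the first above is n = 35, value 3010.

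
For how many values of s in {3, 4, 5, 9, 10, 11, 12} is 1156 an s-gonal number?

1

s = 3: P(3, 47) = 1128 and P(3, 48) = 1176; 1156 is not s-gonal.
s = 4: P(4, 34) = 1156. ✓
s = 5: P(5, 27) = 1080 and P(5, 28) = 1162; 1156 is not s-gonal.
s = 9: P(9, 18) = 1089 and P(9, 19) = 1216; 1156 is not s-gonal.
s = 10: P(10, 17) = 1105 and P(10, 18) = 1242; 1156 is not s-gonal.
s = 11: P(11, 16) = 1096 and P(11, 17) = 1241; 1156 is not s-gonal.
s = 12: P(12, 15) = 1065 and P(12, 16) = 1216; 1156 is not s-gonal.
Hits: s ∈ {4} → 1.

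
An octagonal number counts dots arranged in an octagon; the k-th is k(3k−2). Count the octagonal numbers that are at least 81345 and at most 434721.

217

The n-th octagonal number is n(3n−2).
Smallest index with value ≥ 81345: n = 165 (giving 81345).
Largest index with value ≤ 434721: n = 381 (giving 434721).
Indices 165 through 381: 217 terms.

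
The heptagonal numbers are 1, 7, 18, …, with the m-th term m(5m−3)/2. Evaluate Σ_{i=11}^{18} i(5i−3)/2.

4136

Σ i(5i−3)/2 = (5Σi² − 3Σi) / 2 over i = 11..18.
Σi = 171 − 55 = 116 and Σi² = 2109 − 385 = 1724.
(5·1724 − 3·116) / 2 = 8272/2 = 4136.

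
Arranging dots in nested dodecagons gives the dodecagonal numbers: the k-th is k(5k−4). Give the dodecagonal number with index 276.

379776

The 276th dodecagonal number is n(5n−4) with n = 276.
276·(5·276 − 4) = 276·1376 = 379776.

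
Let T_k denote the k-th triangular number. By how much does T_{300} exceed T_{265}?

300·301/2 = 45150 and 265·266/2 = 35245.
Difference: 45150 − 35245 = 9905.

9905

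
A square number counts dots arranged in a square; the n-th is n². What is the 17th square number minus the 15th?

17² = 289 and 15² = 225.
Difference: 289 − 225 = 64.

64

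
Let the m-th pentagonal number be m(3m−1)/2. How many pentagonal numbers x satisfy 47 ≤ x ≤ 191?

The n-th pentagonal number is n(3n−1)/2.
Smallest index with value ≥ 47: n = 6 (giving 51).
Largest index with value ≤ 191: n = 11 (giving 176).
Indices 6 through 11: 6 terms.

6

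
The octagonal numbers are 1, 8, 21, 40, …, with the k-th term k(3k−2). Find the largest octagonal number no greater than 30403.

30401

Solve n(3n−2) ≤ 30403 for integer n.
n = 101 gives 30401 ≤ 30403, while n = 102 gives 31008 > 30403; so the answer is 30401.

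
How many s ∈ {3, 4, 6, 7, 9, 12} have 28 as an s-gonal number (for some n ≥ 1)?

2

s = 3: P(3, 7) = 28. ✓
s = 4: P(4, 5) = 25 and P(4, 6) = 36; 28 is not s-gonal.
s = 6: P(6, 4) = 28. ✓
s = 7: P(7, 3) = 18 and P(7, 4) = 34; 28 is not s-gonal.
s = 9: P(9, 3) = 24 and P(9, 4) = 46; 28 is not s-gonal.
s = 12: P(12, 2) = 12 and P(12, 3) = 33; 28 is not s-gonal.
Hits: s ∈ {3, 6} → 2.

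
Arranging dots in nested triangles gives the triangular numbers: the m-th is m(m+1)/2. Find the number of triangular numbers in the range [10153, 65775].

The n-th triangular number is n(n+1)/2.
Smallest index with value ≥ 10153: n = 142 (giving 10153).
Largest index with value ≤ 65775: n = 362 (giving 65703).
Indices 142 through 362: 221 terms.

221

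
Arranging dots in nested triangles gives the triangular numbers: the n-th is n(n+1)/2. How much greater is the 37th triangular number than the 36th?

Consecutive triangular numbers differ by n: T_{37} − T_{36} = 37.

37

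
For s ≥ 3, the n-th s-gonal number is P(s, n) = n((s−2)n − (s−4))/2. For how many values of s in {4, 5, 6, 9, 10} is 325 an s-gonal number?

s = 4: P(4, 18) = 324 and P(4, 19) = 361; 325 is not s-gonal.
s = 5: P(5, 14) = 287 and P(5, 15) = 330; 325 is not s-gonal.
s = 6: P(6, 13) = 325. ✓
s = 9: P(9, 10) = 325. ✓
s = 10: P(10, 9) = 297 and P(10, 10) = 370; 325 is not s-gonal.
Hits: s ∈ {6, 9} → 2.

2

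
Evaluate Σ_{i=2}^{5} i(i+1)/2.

34

Σ i(i+1)/2 = (Σi² + Σi) / 2 over i = 2..5.
Σi = 15 − 1 = 14 and Σi² = 55 − 1 = 54.
(1·54 + 1·14) / 2 = 68/2 = 34.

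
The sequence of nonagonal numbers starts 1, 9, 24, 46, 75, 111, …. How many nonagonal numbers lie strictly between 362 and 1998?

The n-th nonagonal number is n(7n−5)/2.
Smallest index with value > 362: n = 11 (giving 396).
Largest index with value < 1998: n = 24 (giving 1956).
Indices 11 through 24: 14 terms.

14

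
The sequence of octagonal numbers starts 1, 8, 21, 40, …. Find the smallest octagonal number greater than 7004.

Solve n(3n−2) > 7004 for integer n.
The largest n with value ≤ 7004 is 48 (since 6816 ≤ 7004 < 7105), so the first above is n = 49, value 7105.

7105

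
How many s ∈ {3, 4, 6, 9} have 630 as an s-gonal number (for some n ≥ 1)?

s = 3: P(3, 35) = 630. ✓
s = 4: P(4, 25) = 625 and P(4, 26) = 676; 630 is not s-gonal.
s = 6: P(6, 18) = 630. ✓
s = 9: P(9, 13) = 559 and P(9, 14) = 651; 630 is not s-gonal.
Hits: s ∈ {3, 6} → 2.

2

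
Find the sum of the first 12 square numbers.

650

Σ_{i=1}^{12} i² = 12·13·25/6 = 650.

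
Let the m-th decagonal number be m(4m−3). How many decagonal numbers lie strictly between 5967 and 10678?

The n-th decagonal number is n(4n−3).
Smallest index with value > 5967: n = 40 (giving 6280).
Largest index with value < 10678: n = 52 (giving 10660).
Indices 40 through 52: 13 terms.

13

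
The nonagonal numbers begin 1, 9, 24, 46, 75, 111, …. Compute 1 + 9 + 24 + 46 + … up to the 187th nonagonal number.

7646430

Σ i(7i−5)/2 = (7Σi² − 5Σi) / 2 over i = 1..187.
Σi = 17578 and Σi² = 2197250.
(7·2197250 − 5·17578) / 2 = 15292860/2 = 7646430.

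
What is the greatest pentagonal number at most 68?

51

Solve n(3n−1)/2 ≤ 68 for integer n.
n = 6 gives 51 ≤ 68, while n = 7 gives 70 > 68; so the answer is 51.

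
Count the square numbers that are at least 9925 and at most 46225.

116

The n-th square number is n².
Smallest index with value ≥ 9925: n = 100 (giving 10000).
Largest index with value ≤ 46225: n = 215 (giving 46225).
Indices 100 through 215: 116 terms.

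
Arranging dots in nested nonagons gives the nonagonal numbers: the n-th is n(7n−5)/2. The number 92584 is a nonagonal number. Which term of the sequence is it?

163

Set n(7n−5)/2 = 92584, giving 7n² − 5n − 185168 = 0.
So n = (5 + 2277) / 14 = 2282/14 = 163.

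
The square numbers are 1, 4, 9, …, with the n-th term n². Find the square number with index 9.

The 9th square number is n² with n = 9.
9² = 81.

81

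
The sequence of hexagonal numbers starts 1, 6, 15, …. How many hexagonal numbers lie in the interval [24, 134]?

5

The n-th hexagonal number is n(2n−1).
Smallest index with value ≥ 24: n = 4 (giving 28).
Largest index with value ≤ 134: n = 8 (giving 120).
Indices 4 through 8: 5 terms.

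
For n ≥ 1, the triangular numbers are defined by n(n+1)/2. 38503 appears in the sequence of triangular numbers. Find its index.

277

Set n(n+1)/2 = 38503, giving n² + n − 77006 = 0.
The discriminant is 1 + 8·38503 = 308025, and √308025 = 555.
So n = (-1 + 555) / 2 = 554/2 = 277.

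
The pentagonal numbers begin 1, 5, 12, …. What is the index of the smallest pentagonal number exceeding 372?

16

Solve n(3n−1)/2 > 372 for integer n.
The largest n with value ≤ 372 is 15 (since 330 ≤ 372 < 376), so the first above is n = 16, value 376.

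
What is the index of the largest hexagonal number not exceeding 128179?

253

Solve n(2n−1) ≤ 128179 for integer n.
n = 253 gives 127765 ≤ 128179, while n = 254 gives 128778 > 128179; so the answer is index 253.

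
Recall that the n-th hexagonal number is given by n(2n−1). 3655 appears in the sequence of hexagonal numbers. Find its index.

Set n(2n−1) = 3655, giving 2n² − n − 3655 = 0.
The discriminant is 1 + 8·3655 = 29241, and √29241 = 171.
So n = (1 + 171) / 4 = 172/4 = 43.

43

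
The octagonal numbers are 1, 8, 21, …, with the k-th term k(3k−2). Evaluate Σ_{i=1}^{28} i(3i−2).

22330

Σ i(3i−2) = 3Σi² − 2Σi over i = 1..28.
Σi = 406 and Σi² = 7714.
3·7714 − 2·406 = 22330.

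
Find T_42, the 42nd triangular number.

903

The 42nd triangular number is n(n+1)/2 with n = 42.
42·43/2 = 1806/2 = 903.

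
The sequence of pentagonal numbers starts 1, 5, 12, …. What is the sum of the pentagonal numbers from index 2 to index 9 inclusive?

404

Σ i(3i−1)/2 = (3Σi² − Σi) / 2 over i = 2..9.
Σi = 45 − 1 = 44 and Σi² = 285 − 1 = 284.
(3·284 − 1·44) / 2 = 808/2 = 404.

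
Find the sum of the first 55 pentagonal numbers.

84700

Σ i(3i−1)/2 = (3Σi² − Σi) / 2 over i = 1..55.
Σi = 1540 and Σi² = 56980.
(3·56980 − 1·1540) / 2 = 169400/2 = 84700.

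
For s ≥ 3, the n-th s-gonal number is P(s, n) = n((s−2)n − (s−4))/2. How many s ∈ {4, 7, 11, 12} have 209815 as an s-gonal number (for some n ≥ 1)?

1

s = 4: P(4, 458) = 209764 and P(4, 459) = 210681; 209815 is not s-gonal.
s = 7: P(7, 290) = 209815. ✓
s = 11: P(11, 216) = 209196 and P(11, 217) = 211141; 209815 is not s-gonal.
s = 12: P(12, 205) = 209305 and P(12, 206) = 211356; 209815 is not s-gonal.
Hits: s ∈ {7} → 1.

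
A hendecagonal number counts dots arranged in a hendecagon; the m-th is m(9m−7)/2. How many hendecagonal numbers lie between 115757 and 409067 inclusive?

141

The n-th hendecagonal number is n(9n−7)/2.
Smallest index with value ≥ 115757: n = 161 (giving 116081).
Largest index with value ≤ 409067: n = 301 (giving 406651).
Indices 161 through 301: 141 terms.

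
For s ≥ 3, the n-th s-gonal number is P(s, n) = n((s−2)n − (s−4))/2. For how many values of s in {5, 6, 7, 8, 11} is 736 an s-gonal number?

s = 5: P(5, 22) = 715 and P(5, 23) = 782; 736 is not s-gonal.
s = 6: P(6, 19) = 703 and P(6, 20) = 780; 736 is not s-gonal.
s = 7: P(7, 17) = 697 and P(7, 18) = 783; 736 is not s-gonal.
s = 8: P(8, 16) = 736. ✓
s = 11: P(11, 13) = 715 and P(11, 14) = 833; 736 is not s-gonal.
Hits: s ∈ {8} → 1.

1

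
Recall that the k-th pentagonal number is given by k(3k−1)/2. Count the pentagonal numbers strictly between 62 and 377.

10

The n-th pentagonal number is n(3n−1)/2.
Smallest index with value > 62: n = 7 (giving 70).
Largest index with value < 377: n = 16 (giving 376).
Indices 7 through 16: 10 terms.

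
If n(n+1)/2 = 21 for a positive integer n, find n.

Set n(n+1)/2 = 21, giving n² + n − 42 = 0.
So n = (-1 + 13) / 2 = 12/2 = 6.

6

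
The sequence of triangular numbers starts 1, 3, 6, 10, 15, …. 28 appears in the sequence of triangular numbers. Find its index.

Set n(n+1)/2 = 28, giving n² + n − 56 = 0.
The discriminant is 1 + 8·28 = 225, and √225 = 15.
So n = (-1 + 15) / 2 = 14/2 = 7.
Check: 7·8/2 = 28. ✓

7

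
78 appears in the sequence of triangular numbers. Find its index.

Set n(n+1)/2 = 78, giving n² + n − 156 = 0.
So n = (-1 + 25) / 2 = 24/2 = 12.

12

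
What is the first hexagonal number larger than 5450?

5565

Solve n(2n−1) > 5450 for integer n.
The largest n with value ≤ 5450 is 52 (since 5356 ≤ 5450 < 5565), so the first above is n = 53, value 5565.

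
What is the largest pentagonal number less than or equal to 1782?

Solve n(3n−1)/2 ≤ 1782 for integer n.
n = 34 gives 1717 ≤ 1782, while n = 35 gives 1820 > 1782; so the answer is 1717.

1717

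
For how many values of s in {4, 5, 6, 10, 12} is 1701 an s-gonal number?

s = 4: P(4, 41) = 1681 and P(4, 42) = 1764; 1701 is not s-gonal.
s = 5: P(5, 33) = 1617 and P(5, 34) = 1717; 1701 is not s-gonal.
s = 6: P(6, 29) = 1653 and P(6, 30) = 1770; 1701 is not s-gonal.
s = 10: P(10, 21) = 1701. ✓
s = 12: P(12, 18) = 1548 and P(12, 19) = 1729; 1701 is not s-gonal.
Hits: s ∈ {10} → 1.

1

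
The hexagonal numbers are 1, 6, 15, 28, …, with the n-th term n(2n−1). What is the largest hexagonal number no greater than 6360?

Solve n(2n−1) ≤ 6360 for integer n.
n = 56 gives 6216 ≤ 6360, while n = 57 gives 6441 > 6360; so the answer is 6216.

6216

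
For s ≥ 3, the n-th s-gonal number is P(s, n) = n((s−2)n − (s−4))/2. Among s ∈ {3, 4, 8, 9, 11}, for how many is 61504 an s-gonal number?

s = 3: P(3, 350) = 61425 and P(3, 351) = 61776; 61504 is not s-gonal.
s = 4: P(4, 248) = 61504. ✓
s = 8: P(8, 143) = 61061 and P(8, 144) = 61920; 61504 is not s-gonal.
s = 9: P(9, 132) = 60654 and P(9, 133) = 61579; 61504 is not s-gonal.
s = 11: P(11, 117) = 61191 and P(11, 118) = 62245; 61504 is not s-gonal.
Hits: s ∈ {4} → 1.

1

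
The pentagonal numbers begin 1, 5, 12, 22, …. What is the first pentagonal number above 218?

247

Solve n(3n−1)/2 > 218 for integer n.
The largest n with value ≤ 218 is 12 (since 210 ≤ 218 < 247), so the first above is n = 13, value 247.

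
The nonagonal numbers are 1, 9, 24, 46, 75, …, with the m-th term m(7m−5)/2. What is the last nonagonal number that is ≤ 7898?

Solve n(7n−5)/2 ≤ 7898 for integer n.
n = 47 gives 7614 ≤ 7898, while n = 48 gives 7944 > 7898; so the answer is 7614.

7614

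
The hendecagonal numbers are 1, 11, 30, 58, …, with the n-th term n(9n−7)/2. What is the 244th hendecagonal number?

267058

The 244th hendecagonal number is n(9n−7)/2 with n = 244.
244·(9·244 − 7)/2 = 244·2189/2 = 267058.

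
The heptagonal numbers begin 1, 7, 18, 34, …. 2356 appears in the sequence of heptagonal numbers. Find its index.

31

Set n(5n−3)/2 = 2356, giving 5n² − 3n − 4712 = 0.
The discriminant is 9 + 40·2356 = 94249, and √94249 = 307.
So n = (3 + 307) / 10 = 310/10 = 31.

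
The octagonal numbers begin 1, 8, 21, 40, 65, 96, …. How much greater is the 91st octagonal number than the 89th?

91·(3·91 − 2) = 24661 and 89·(3·89 − 2) = 23585.
Difference: 24661 − 23585 = 1076.

1076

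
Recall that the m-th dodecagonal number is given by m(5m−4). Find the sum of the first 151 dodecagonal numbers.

5749476

Σ i(5i−4) = 5Σi² − 4Σi over i = 1..151.
Σi = 11476 and Σi² = 1159076.
5·1159076 − 4·11476 = 5749476.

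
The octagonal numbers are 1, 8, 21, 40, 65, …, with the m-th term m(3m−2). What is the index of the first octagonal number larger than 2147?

28

Solve n(3n−2) > 2147 for integer n.
The largest n with value ≤ 2147 is 27 (since 2133 ≤ 2147 < 2296), so the first above is n = 28, value 2296.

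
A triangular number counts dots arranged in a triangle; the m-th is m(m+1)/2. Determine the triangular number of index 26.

351

The 26th triangular number is n(n+1)/2 with n = 26.
26·27/2 = 702/2 = 351.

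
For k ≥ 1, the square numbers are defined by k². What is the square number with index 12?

144

The 12th square number is n² with n = 12.
12² = 144.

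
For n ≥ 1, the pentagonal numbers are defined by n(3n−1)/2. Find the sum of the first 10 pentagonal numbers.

Σ i(3i−1)/2 = (3Σi² − Σi) / 2 over i = 1..10.
Σi = 55 and Σi² = 385.
(3·385 − 1·55) / 2 = 1100/2 = 550.

550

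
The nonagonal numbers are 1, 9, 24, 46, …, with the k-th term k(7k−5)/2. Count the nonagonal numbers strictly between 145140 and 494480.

173

The n-th nonagonal number is n(7n−5)/2.
Smallest index with value > 145140: n = 204 (giving 145146).
Largest index with value < 494480: n = 376 (giving 493876).
Indices 204 through 376: 173 terms.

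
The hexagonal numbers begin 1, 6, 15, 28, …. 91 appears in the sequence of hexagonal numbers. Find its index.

7

Set n(2n−1) = 91, giving 2n² − n − 91 = 0.
The discriminant is 1 + 8·91 = 729, and √729 = 27.
So n = (1 + 27) / 4 = 28/4 = 7.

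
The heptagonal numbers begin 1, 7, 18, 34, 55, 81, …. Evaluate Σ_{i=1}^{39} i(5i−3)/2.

50180

Σ i(5i−3)/2 = (5Σi² − 3Σi) / 2 over i = 1..39.
Σi = 780 and Σi² = 20540.
(5·20540 − 3·780) / 2 = 100360/2 = 50180.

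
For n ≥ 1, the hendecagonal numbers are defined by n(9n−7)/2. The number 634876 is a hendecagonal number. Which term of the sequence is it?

Set n(9n−7)/2 = 634876, giving 9n² − 7n − 1269752 = 0.
The discriminant is 49 + 72·634876 = 45711121, and √45711121 = 6761.
So n = (7 + 6761) / 18 = 6768/18 = 376.
Check: 376·(9·376 − 7)/2 = 634876. ✓

376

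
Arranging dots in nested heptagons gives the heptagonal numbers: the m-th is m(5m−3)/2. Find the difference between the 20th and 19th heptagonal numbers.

96

Consecutive heptagonal numbers differ by 5n − 4: here 5·20 − 4 = 96.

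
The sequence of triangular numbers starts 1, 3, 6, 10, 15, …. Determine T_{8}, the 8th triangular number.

36

The 8th triangular number is n(n+1)/2 with n = 8.
8·9/2 = 72/2 = 36.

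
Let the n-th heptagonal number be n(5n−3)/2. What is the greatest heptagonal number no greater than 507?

469

Solve n(5n−3)/2 ≤ 507 for integer n.
n = 14 gives 469 ≤ 507, while n = 15 gives 540 > 507; so the answer is 469.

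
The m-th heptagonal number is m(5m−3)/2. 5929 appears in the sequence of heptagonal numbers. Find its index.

49

Set n(5n−3)/2 = 5929, giving 5n² − 3n − 11858 = 0.
So n = (3 + 487) / 10 = 490/10 = 49.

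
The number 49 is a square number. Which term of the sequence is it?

7

We need n² = 49, so n = √49 = 7.
Check: 7² = 49. ✓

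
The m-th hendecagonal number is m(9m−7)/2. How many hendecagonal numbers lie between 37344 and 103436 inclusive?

61

The n-th hendecagonal number is n(9n−7)/2.
Smallest index with value ≥ 37344: n = 92 (giving 37766).
Largest index with value ≤ 103436: n = 152 (giving 103436).
Indices 92 through 152: 61 terms.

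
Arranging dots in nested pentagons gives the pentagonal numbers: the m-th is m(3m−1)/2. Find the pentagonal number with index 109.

The 109th pentagonal number is n(3n−1)/2 with n = 109.
109·(3·109 − 1)/2 = 109·326/2 = 109·163 = 17767.

17767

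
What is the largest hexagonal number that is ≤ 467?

Solve n(2n−1) ≤ 467 for integer n.
n = 15 gives 435 ≤ 467, while n = 16 gives 496 > 467; so the answer is 435.

435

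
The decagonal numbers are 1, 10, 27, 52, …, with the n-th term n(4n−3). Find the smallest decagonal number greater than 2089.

Solve n(4n−3) > 2089 for integer n.
The largest n with value ≤ 2089 is 23 (since 2047 ≤ 2089 < 2232), so the first above is n = 24, value 2232.

2232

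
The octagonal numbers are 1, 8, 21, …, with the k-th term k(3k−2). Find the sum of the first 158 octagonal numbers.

Σ i(3i−2) = 3Σi² − 2Σi over i = 1..158.
Σi = 12561 and Σi² = 1327279.
3·1327279 − 2·12561 = 3956715.

3956715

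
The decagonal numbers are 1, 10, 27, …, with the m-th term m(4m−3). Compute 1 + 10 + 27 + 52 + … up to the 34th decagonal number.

52955

Σ i(4i−3) = 4Σi² − 3Σi over i = 1..34.
Σi = 595 and Σi² = 13685.
4·13685 − 3·595 = 52955.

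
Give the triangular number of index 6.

21

The 6th triangular number is n(n+1)/2 with n = 6.
6·7/2 = 42/2 = 21.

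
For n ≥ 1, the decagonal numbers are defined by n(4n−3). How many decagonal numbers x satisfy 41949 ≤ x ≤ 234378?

140

The n-th decagonal number is n(4n−3).
Smallest index with value ≥ 41949: n = 103 (giving 42127).
Largest index with value ≤ 234378: n = 242 (giving 233530).
Indices 103 through 242: 140 terms.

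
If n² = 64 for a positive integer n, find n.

We need n² = 64, so n = √64 = 8.
Check: 8² = 64. ✓

8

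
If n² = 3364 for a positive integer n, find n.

58

We need n² = 3364, so n = √3364 = 58.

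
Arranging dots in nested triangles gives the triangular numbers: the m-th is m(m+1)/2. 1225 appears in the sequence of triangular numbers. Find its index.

49

Set n(n+1)/2 = 1225, giving n² + n − 2450 = 0.
So n = (-1 + 99) / 2 = 98/2 = 49.
Check: 49·50/2 = 1225. ✓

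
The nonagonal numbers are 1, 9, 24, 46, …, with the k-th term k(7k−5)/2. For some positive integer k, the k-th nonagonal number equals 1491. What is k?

21

Set n(7n−5)/2 = 1491, giving 7n² − 5n − 2982 = 0.
The discriminant is 25 + 56·1491 = 83521, and √83521 = 289.
So n = (5 + 289) / 14 = 294/14 = 21.
Check: 21·(7·21 − 5)/2 = 1491. ✓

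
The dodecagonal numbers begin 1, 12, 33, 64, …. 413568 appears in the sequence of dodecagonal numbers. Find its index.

Set n(5n−4) = 413568, giving 5n² − 4n − 413568 = 0.
So n = (4 + 2876) / 10 = 2880/10 = 288.

288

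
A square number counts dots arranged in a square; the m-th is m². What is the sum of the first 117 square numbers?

Σ_{i=1}^{117} i² = 117·118·235/6 = 540735.

540735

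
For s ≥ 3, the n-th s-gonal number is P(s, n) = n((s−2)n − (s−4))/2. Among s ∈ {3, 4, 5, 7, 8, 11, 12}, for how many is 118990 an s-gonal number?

1

s = 3: P(3, 487) = 118828 and P(3, 488) = 119316; 118990 is not s-gonal.
s = 4: P(4, 344) = 118336 and P(4, 345) = 119025; 118990 is not s-gonal.
s = 5: P(5, 281) = 118301 and P(5, 282) = 119145; 118990 is not s-gonal.
s = 7: P(7, 218) = 118483 and P(7, 219) = 119574; 118990 is not s-gonal.
s = 8: P(8, 199) = 118405 and P(8, 200) = 119600; 118990 is not s-gonal.
s = 11: P(11, 163) = 118990. ✓
s = 12: P(12, 154) = 117964 and P(12, 155) = 119505; 118990 is not s-gonal.
Hits: s ∈ {11} → 1.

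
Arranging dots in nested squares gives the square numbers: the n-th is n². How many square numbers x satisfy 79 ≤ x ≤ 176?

5

The n-th square number is n².
Smallest index with value ≥ 79: n = 9 (giving 81).
Largest index with value ≤ 176: n = 13 (giving 169).
Indices 9 through 13: 5 terms.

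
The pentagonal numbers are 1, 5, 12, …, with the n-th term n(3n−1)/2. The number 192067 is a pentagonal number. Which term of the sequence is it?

Set n(3n−1)/2 = 192067, giving 3n² − n − 384134 = 0.
So n = (1 + 2147) / 6 = 2148/6 = 358.

358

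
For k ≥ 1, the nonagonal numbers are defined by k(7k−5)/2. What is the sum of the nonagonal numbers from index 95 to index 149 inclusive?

2896905

Σ i(7i−5)/2 = (7Σi² − 5Σi) / 2 over i = 95..149.
Σi = 11175 − 4465 = 6710 and Σi² = 1113775 − 281295 = 832480.
(7·832480 − 5·6710) / 2 = 5793810/2 = 2896905.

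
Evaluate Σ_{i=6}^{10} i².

Σ_{i=6}^{10} i² = 385 − 55 = 330.

330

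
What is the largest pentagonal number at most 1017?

Solve n(3n−1)/2 ≤ 1017 for integer n.
n = 26 gives 1001 ≤ 1017, while n = 27 gives 1080 > 1017; so the answer is 1001.

1001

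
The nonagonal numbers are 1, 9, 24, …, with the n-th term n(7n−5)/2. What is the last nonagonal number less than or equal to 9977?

9699

Solve n(7n−5)/2 ≤ 9977 for integer n.
n = 53 gives 9699 ≤ 9977, while n = 54 gives 10071 > 9977; so the answer is 9699.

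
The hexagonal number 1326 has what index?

26

Set n(2n−1) = 1326, giving 2n² − n − 1326 = 0.
So n = (1 + 103) / 4 = 104/4 = 26.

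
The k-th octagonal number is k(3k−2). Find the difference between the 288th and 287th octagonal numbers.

Consecutive octagonal numbers differ by 6n − 5: here 6·288 − 5 = 1723.

1723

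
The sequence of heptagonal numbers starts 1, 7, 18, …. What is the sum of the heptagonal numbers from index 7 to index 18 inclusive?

4820

Σ i(5i−3)/2 = (5Σi² − 3Σi) / 2 over i = 7..18.
Σi = 171 − 21 = 150 and Σi² = 2109 − 91 = 2018.
(5·2018 − 3·150) / 2 = 9640/2 = 4820.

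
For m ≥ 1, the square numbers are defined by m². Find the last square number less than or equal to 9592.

Solve n² ≤ 9592 for integer n.
n = 97 gives 9409 ≤ 9592, while n = 98 gives 9604 > 9592; so the answer is 9409.

9409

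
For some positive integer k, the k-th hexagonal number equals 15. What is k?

3

Set n(2n−1) = 15, giving 2n² − n − 15 = 0.
The discriminant is 1 + 8·15 = 121, and √121 = 11.
So n = (1 + 11) / 4 = 12/4 = 3.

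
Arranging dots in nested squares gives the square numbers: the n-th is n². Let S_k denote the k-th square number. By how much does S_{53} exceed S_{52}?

105

n² − (n−1)² = 2n − 1, so 53² − 52² = 2·53 − 1 = 105.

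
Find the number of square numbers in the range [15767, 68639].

The n-th square number is n².
Smallest index with value ≥ 15767: n = 126 (giving 15876).
Largest index with value ≤ 68639: n = 261 (giving 68121).
Indices 126 through 261: 136 terms.

136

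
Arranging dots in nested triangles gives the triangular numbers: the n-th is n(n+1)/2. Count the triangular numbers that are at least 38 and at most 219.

The n-th triangular number is n(n+1)/2.
Smallest index with value ≥ 38: n = 9 (giving 45).
Largest index with value ≤ 219: n = 20 (giving 210).
Indices 9 through 20: 12 terms.

12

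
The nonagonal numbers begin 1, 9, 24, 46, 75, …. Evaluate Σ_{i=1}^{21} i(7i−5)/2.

Σ i(7i−5)/2 = (7Σi² − 5Σi) / 2 over i = 1..21.
Σi = 231 and Σi² = 3311.
(7·3311 − 5·231) / 2 = 22022/2 = 11011.

11011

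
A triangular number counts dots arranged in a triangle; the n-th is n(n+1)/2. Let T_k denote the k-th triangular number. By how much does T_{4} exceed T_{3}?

Consecutive triangular numbers differ by n: T_{4} − T_{3} = 4.

4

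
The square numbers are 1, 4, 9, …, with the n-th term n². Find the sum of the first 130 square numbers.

740805

Σ_{i=1}^{130} i² = 130·131·261/6 = 740805.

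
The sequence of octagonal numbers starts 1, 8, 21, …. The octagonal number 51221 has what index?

Set n(3n−2) = 51221, giving 3n² − 2n − 51221 = 0.
So n = (2 + 784) / 6 = 786/6 = 131.

131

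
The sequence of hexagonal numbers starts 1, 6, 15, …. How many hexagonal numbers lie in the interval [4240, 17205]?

47

The n-th hexagonal number is n(2n−1).
Smallest index with value ≥ 4240: n = 47 (giving 4371).
Largest index with value ≤ 17205: n = 93 (giving 17205).
Indices 47 through 93: 47 terms.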